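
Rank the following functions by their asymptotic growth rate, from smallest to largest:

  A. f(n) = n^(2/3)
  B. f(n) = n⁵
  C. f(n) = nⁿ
A < B < C

Comparing growth rates:
A = n^(2/3) is O(n^(2/3))
B = n⁵ is O(n⁵)
C = nⁿ is O(nⁿ)

Therefore, the order from slowest to fastest is: A < B < C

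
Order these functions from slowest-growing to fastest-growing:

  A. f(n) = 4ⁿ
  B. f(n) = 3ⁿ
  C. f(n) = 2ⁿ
C < B < A

Comparing growth rates:
C = 2ⁿ is O(2ⁿ)
B = 3ⁿ is O(3ⁿ)
A = 4ⁿ is O(4ⁿ)

Therefore, the order from slowest to fastest is: C < B < A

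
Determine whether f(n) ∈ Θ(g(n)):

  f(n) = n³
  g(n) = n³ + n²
True

f(n) = n³ and g(n) = n³ + n² are both O(n³).
Since they have the same asymptotic growth rate, f(n) = Θ(g(n)) is true.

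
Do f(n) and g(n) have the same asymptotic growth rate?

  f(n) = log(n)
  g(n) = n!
False

f(n) = log(n) is O(log n), and g(n) = n! is O(n!).
Since they have different growth rates, f(n) = Θ(g(n)) is false.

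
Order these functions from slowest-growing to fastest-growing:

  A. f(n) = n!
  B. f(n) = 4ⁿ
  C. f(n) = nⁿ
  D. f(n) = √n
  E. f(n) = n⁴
D < E < B < A < C

Comparing growth rates:
D = √n is O(√n)
E = n⁴ is O(n⁴)
B = 4ⁿ is O(4ⁿ)
A = n! is O(n!)
C = nⁿ is O(nⁿ)

Therefore, the order from slowest to fastest is: D < E < B < A < C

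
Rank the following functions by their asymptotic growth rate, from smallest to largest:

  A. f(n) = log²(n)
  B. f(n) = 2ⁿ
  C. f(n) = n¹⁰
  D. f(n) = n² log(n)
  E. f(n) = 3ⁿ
A < D < C < B < E

Comparing growth rates:
A = log²(n) is O(log² n)
D = n² log(n) is O(n² log n)
C = n¹⁰ is O(n¹⁰)
B = 2ⁿ is O(2ⁿ)
E = 3ⁿ is O(3ⁿ)

Therefore, the order from slowest to fastest is: A < D < C < B < E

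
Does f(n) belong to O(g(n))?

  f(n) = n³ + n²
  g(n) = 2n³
True

f(n) = n³ + n² and g(n) = 2n³ are both O(n³).
Big-O permits equal growth rates (f ≤ c·g for some c), so f(n) = O(g(n)) is true.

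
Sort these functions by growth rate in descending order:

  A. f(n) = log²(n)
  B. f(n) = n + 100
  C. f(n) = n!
C > B > A

Comparing growth rates:
C = n! is O(n!)
B = n + 100 is O(n)
A = log²(n) is O(log² n)

Therefore, the order from fastest to slowest is: C > B > A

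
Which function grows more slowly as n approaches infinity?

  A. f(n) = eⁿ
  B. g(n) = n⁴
B

f(n) = eⁿ is O(eⁿ), while g(n) = n⁴ is O(n⁴).
Since O(n⁴) grows slower than O(eⁿ), g(n) is dominated.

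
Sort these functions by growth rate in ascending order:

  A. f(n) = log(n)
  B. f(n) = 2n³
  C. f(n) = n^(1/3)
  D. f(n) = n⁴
A < C < B < D

Comparing growth rates:
A = log(n) is O(log n)
C = n^(1/3) is O(n^(1/3))
B = 2n³ is O(n³)
D = n⁴ is O(n⁴)

Therefore, the order from slowest to fastest is: A < C < B < D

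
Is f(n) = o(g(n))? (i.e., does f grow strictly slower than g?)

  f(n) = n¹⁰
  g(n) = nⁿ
True

f(n) = n¹⁰ is O(n¹⁰), and g(n) = nⁿ is O(nⁿ).
Since O(n¹⁰) grows strictly slower than O(nⁿ), f(n) = o(g(n)) is true.
This means lim(n→∞) f(n)/g(n) = 0.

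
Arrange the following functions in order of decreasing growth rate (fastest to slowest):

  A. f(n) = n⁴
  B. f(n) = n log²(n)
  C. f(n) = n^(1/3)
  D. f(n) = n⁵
D > A > B > C

Comparing growth rates:
D = n⁵ is O(n⁵)
A = n⁴ is O(n⁴)
B = n log²(n) is O(n log² n)
C = n^(1/3) is O(n^(1/3))

Therefore, the order from fastest to slowest is: D > A > B > C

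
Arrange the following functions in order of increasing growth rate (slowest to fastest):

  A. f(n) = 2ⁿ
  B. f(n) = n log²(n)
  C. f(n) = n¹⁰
B < C < A

Comparing growth rates:
B = n log²(n) is O(n log² n)
C = n¹⁰ is O(n¹⁰)
A = 2ⁿ is O(2ⁿ)

Therefore, the order from slowest to fastest is: B < C < A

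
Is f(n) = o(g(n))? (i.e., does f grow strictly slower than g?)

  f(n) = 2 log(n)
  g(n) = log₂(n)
False

f(n) = 2 log(n) is O(log n), and g(n) = log₂(n) is O(log n).
Since they have the same growth rate, f(n) = o(g(n)) is false.
(f = o(g) requires f to grow strictly slower, not equal.)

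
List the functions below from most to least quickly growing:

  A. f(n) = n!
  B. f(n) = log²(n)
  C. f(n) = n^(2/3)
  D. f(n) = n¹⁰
A > D > C > B

Comparing growth rates:
A = n! is O(n!)
D = n¹⁰ is O(n¹⁰)
C = n^(2/3) is O(n^(2/3))
B = log²(n) is O(log² n)

Therefore, the order from fastest to slowest is: A > D > C > B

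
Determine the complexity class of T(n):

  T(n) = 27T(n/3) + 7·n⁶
Θ(n⁶)

Master Theorem: a = 27, b = 3, f(n) = 7·n⁶.
Compute the critical exponent d = log₃(27) = 3.
Compare f(n) = Θ(n⁶) against n^d:
  k = 6 > d = 3, so f(n) = Ω(n^(d+ε)) — Case 3.
  Regularity: a·(n/b)^6/n^6 = a/b^6 = 27/729 < 1 ✓.
  The top-level work dominates: T(n) = Θ(f(n)) = Θ(n⁶).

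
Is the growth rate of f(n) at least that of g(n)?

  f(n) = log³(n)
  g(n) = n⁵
False

f(n) = log³(n) is O(log³ n), and g(n) = n⁵ is O(n⁵).
Since O(log³ n) grows slower than O(n⁵), f(n) = Ω(g(n)) is false.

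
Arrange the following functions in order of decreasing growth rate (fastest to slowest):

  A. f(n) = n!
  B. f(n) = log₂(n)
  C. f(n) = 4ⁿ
A > C > B

Comparing growth rates:
A = n! is O(n!)
C = 4ⁿ is O(4ⁿ)
B = log₂(n) is O(log n)

Therefore, the order from fastest to slowest is: A > C > B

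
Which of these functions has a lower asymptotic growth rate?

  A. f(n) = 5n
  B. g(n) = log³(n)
B

f(n) = 5n is O(n), while g(n) = log³(n) is O(log³ n).
Since O(log³ n) grows slower than O(n), g(n) is dominated.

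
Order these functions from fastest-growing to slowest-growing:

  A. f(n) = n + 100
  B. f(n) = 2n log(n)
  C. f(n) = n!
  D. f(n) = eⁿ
C > D > B > A

Comparing growth rates:
C = n! is O(n!)
D = eⁿ is O(eⁿ)
B = 2n log(n) is O(n log n)
A = n + 100 is O(n)

Therefore, the order from fastest to slowest is: C > D > B > A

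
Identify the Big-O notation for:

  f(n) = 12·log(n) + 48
O(log n)

The dominant term in 12·log(n) + 48 is 12·log(n), which is Θ(log n).
Lower-order terms (48) are asymptotically negligible.
Constants are absorbed, so the tightest bound is O(log n).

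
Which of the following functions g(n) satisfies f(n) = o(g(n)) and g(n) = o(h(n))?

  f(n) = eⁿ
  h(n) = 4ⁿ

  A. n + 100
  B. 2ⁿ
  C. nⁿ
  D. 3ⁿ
D

We need g(n) with eⁿ = o(g(n)) and g(n) = o(4ⁿ), i.e. O(eⁿ) ≺ g ≺ O(4ⁿ).
Check each option:
  A. n + 100 — O(n) does not grow strictly faster than f(n)
  B. 2ⁿ — O(2ⁿ) does not grow strictly faster than f(n)
  C. nⁿ — O(nⁿ) does not grow strictly slower than h(n)
  D. 3ⁿ — O(3ⁿ) is strictly between O(eⁿ) and O(4ⁿ) ✓

Only option D (3ⁿ) lies strictly between.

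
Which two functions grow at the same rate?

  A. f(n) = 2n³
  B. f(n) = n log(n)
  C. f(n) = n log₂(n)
B and C

Examining each function:
  A. 2n³ is O(n³)
  B. n log(n) is O(n log n)
  C. n log₂(n) is O(n log n)

Functions B and C both have the same complexity class.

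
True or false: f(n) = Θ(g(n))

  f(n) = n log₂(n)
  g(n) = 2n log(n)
True

f(n) = n log₂(n) and g(n) = 2n log(n) are both O(n log n).
Since they have the same asymptotic growth rate, f(n) = Θ(g(n)) is true.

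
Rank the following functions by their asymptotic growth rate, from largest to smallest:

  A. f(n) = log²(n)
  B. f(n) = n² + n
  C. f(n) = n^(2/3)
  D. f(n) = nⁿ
D > B > C > A

Comparing growth rates:
D = nⁿ is O(nⁿ)
B = n² + n is O(n²)
C = n^(2/3) is O(n^(2/3))
A = log²(n) is O(log² n)

Therefore, the order from fastest to slowest is: D > B > C > A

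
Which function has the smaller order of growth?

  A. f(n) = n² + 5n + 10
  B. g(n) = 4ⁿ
A

f(n) = n² + 5n + 10 is O(n²), while g(n) = 4ⁿ is O(4ⁿ).
Since O(n²) grows slower than O(4ⁿ), f(n) is dominated.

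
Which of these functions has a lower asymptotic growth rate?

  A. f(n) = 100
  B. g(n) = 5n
A

f(n) = 100 is O(1), while g(n) = 5n is O(n).
Since O(1) grows slower than O(n), f(n) is dominated.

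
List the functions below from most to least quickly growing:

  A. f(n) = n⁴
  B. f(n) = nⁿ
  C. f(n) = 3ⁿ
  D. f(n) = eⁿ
B > C > D > A

Comparing growth rates:
B = nⁿ is O(nⁿ)
C = 3ⁿ is O(3ⁿ)
D = eⁿ is O(eⁿ)
A = n⁴ is O(n⁴)

Therefore, the order from fastest to slowest is: B > C > D > A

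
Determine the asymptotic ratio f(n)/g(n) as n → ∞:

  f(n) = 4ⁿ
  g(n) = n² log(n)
∞

Since 4ⁿ (O(4ⁿ)) grows faster than n² log(n) (O(n² log n)),
the ratio f(n)/g(n) → ∞ as n → ∞.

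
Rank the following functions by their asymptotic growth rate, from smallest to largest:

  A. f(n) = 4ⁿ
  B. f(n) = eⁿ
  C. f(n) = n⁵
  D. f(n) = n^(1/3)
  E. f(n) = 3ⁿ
D < C < B < E < A

Comparing growth rates:
D = n^(1/3) is O(n^(1/3))
C = n⁵ is O(n⁵)
B = eⁿ is O(eⁿ)
E = 3ⁿ is O(3ⁿ)
A = 4ⁿ is O(4ⁿ)

Therefore, the order from slowest to fastest is: D < C < B < E < A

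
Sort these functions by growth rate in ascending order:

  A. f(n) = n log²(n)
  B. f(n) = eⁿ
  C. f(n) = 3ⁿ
A < B < C

Comparing growth rates:
A = n log²(n) is O(n log² n)
B = eⁿ is O(eⁿ)
C = 3ⁿ is O(3ⁿ)

Therefore, the order from slowest to fastest is: A < B < C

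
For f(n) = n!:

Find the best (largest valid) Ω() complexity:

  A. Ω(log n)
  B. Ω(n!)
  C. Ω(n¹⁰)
B

f(n) = n! is Ω(n!).
All listed options are valid Big-Ω bounds (lower bounds),
but Ω(n!) is the tightest (largest valid bound).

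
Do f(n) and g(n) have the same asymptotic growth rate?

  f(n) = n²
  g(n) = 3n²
True

f(n) = n² and g(n) = 3n² are both O(n²).
Since they have the same asymptotic growth rate, f(n) = Θ(g(n)) is true.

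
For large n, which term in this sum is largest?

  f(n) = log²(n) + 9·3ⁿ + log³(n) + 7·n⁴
9·3ⁿ

Looking at each term:
  - log²(n) is O(log² n)
  - 9·3ⁿ is O(3ⁿ)
  - log³(n) is O(log³ n)
  - 7·n⁴ is O(n⁴)

The term 9·3ⁿ (O(3ⁿ)) grows fastest and dominates all others.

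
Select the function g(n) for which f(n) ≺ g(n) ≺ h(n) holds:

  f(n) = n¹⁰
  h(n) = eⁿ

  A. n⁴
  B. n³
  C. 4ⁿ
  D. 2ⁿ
D

We need g(n) with n¹⁰ = o(g(n)) and g(n) = o(eⁿ), i.e. O(n¹⁰) ≺ g ≺ O(eⁿ).
Check each option:
  A. n⁴ — O(n⁴) does not grow strictly faster than f(n)
  B. n³ — O(n³) does not grow strictly faster than f(n)
  C. 4ⁿ — O(4ⁿ) does not grow strictly slower than h(n)
  D. 2ⁿ — O(2ⁿ) is strictly between O(n¹⁰) and O(eⁿ) ✓

Only option D (2ⁿ) lies strictly between.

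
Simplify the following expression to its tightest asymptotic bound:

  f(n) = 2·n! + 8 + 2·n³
Θ(n!)

Order the terms by growth rate: 8 ≺ 2·n³ ≺ 2·n!.
The fastest-growing term 2·n! dominates as n → ∞; dropping its constant factor gives Θ(n!).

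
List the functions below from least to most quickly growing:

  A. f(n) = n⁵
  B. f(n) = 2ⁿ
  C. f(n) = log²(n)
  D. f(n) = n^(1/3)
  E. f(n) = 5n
C < D < E < A < B

Comparing growth rates:
C = log²(n) is O(log² n)
D = n^(1/3) is O(n^(1/3))
E = 5n is O(n)
A = n⁵ is O(n⁵)
B = 2ⁿ is O(2ⁿ)

Therefore, the order from slowest to fastest is: C < D < E < A < B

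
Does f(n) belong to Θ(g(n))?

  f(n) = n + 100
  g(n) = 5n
True

f(n) = n + 100 and g(n) = 5n are both O(n).
Since they have the same asymptotic growth rate, f(n) = Θ(g(n)) is true.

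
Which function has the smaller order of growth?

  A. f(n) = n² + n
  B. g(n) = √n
B

f(n) = n² + n is O(n²), while g(n) = √n is O(√n).
Since O(√n) grows slower than O(n²), g(n) is dominated.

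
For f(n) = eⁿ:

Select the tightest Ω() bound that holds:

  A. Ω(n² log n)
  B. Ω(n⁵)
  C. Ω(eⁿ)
C

f(n) = eⁿ is Ω(eⁿ).
All listed options are valid Big-Ω bounds (lower bounds),
but Ω(eⁿ) is the tightest (largest valid bound).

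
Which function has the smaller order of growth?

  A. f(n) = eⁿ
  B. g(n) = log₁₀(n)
B

f(n) = eⁿ is O(eⁿ), while g(n) = log₁₀(n) is O(log n).
Since O(log n) grows slower than O(eⁿ), g(n) is dominated.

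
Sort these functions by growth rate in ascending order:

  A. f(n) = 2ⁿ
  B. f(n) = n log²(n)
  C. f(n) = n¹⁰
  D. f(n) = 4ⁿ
B < C < A < D

Comparing growth rates:
B = n log²(n) is O(n log² n)
C = n¹⁰ is O(n¹⁰)
A = 2ⁿ is O(2ⁿ)
D = 4ⁿ is O(4ⁿ)

Therefore, the order from slowest to fastest is: B < C < A < D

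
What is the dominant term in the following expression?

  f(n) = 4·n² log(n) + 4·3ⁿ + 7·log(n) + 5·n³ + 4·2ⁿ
4·3ⁿ

Looking at each term:
  - 4·n² log(n) is O(n² log n)
  - 4·3ⁿ is O(3ⁿ)
  - 7·log(n) is O(log n)
  - 5·n³ is O(n³)
  - 4·2ⁿ is O(2ⁿ)

The term 4·3ⁿ (O(3ⁿ)) grows fastest and dominates all others.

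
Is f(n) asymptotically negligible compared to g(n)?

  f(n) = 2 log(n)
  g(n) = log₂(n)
False

f(n) = 2 log(n) is O(log n), and g(n) = log₂(n) is O(log n).
Since they have the same growth rate, f(n) = o(g(n)) is false.
(f = o(g) requires f to grow strictly slower, not equal.)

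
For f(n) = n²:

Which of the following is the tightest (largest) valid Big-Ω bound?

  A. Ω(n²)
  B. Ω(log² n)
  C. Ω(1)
A

f(n) = n² is Ω(n²).
All listed options are valid Big-Ω bounds (lower bounds),
but Ω(n²) is the tightest (largest valid bound).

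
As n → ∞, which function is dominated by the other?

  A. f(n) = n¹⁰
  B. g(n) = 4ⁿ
A

f(n) = n¹⁰ is O(n¹⁰), while g(n) = 4ⁿ is O(4ⁿ).
Since O(n¹⁰) grows slower than O(4ⁿ), f(n) is dominated.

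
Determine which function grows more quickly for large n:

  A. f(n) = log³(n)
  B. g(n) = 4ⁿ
B

f(n) = log³(n) is O(log³ n), while g(n) = 4ⁿ is O(4ⁿ).
Since O(4ⁿ) grows faster than O(log³ n), g(n) dominates.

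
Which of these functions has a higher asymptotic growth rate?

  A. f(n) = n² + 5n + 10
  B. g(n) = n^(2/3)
A

f(n) = n² + 5n + 10 is O(n²), while g(n) = n^(2/3) is O(n^(2/3)).
Since O(n²) grows faster than O(n^(2/3)), f(n) dominates.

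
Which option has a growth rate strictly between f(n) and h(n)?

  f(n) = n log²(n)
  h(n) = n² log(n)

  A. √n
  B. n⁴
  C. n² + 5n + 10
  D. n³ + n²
C

We need g(n) with n log²(n) = o(g(n)) and g(n) = o(n² log(n)), i.e. O(n log² n) ≺ g ≺ O(n² log n).
Check each option:
  A. √n — O(√n) does not grow strictly faster than f(n)
  B. n⁴ — O(n⁴) does not grow strictly slower than h(n)
  C. n² + 5n + 10 — O(n²) is strictly between O(n log² n) and O(n² log n) ✓
  D. n³ + n² — O(n³) does not grow strictly slower than h(n)

Only option C (n² + 5n + 10) lies strictly between.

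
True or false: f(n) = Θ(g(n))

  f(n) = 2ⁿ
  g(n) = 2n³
False

f(n) = 2ⁿ is O(2ⁿ), and g(n) = 2n³ is O(n³).
Since they have different growth rates, f(n) = Θ(g(n)) is false.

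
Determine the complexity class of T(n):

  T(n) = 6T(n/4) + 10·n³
Θ(n³)

Master Theorem: a = 6, b = 4, f(n) = 10·n³.
Compute the critical exponent d = log₄(6) = 1.292.
Compare f(n) = Θ(n³) against n^d:
  k = 3 > d = 1.292, so f(n) = Ω(n^(d+ε)) — Case 3.
  Regularity: a·(n/b)^3/n^3 = a/b^3 = 6/64 < 1 ✓.
  The top-level work dominates: T(n) = Θ(f(n)) = Θ(n³).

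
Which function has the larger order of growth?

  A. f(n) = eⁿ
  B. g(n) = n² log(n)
A

f(n) = eⁿ is O(eⁿ), while g(n) = n² log(n) is O(n² log n).
Since O(eⁿ) grows faster than O(n² log n), f(n) dominates.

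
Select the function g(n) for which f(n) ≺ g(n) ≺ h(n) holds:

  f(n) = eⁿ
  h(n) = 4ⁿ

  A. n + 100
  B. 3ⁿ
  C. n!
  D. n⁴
B

We need g(n) with eⁿ = o(g(n)) and g(n) = o(4ⁿ), i.e. O(eⁿ) ≺ g ≺ O(4ⁿ).
Check each option:
  A. n + 100 — O(n) does not grow strictly faster than f(n)
  B. 3ⁿ — O(3ⁿ) is strictly between O(eⁿ) and O(4ⁿ) ✓
  C. n! — O(n!) does not grow strictly slower than h(n)
  D. n⁴ — O(n⁴) does not grow strictly faster than f(n)

Only option B (3ⁿ) lies strictly between.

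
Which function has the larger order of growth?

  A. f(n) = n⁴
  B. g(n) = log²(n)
A

f(n) = n⁴ is O(n⁴), while g(n) = log²(n) is O(log² n).
Since O(n⁴) grows faster than O(log² n), f(n) dominates.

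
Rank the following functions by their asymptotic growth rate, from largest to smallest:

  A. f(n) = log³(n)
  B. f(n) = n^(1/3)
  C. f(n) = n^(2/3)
C > B > A

Comparing growth rates:
C = n^(2/3) is O(n^(2/3))
B = n^(1/3) is O(n^(1/3))
A = log³(n) is O(log³ n)

Therefore, the order from fastest to slowest is: C > B > A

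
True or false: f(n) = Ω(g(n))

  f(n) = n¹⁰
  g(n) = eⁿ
False

f(n) = n¹⁰ is O(n¹⁰), and g(n) = eⁿ is O(eⁿ).
Since O(n¹⁰) grows slower than O(eⁿ), f(n) = Ω(g(n)) is false.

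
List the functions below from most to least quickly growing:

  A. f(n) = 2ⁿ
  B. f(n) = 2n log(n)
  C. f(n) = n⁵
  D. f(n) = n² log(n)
A > C > D > B

Comparing growth rates:
A = 2ⁿ is O(2ⁿ)
C = n⁵ is O(n⁵)
D = n² log(n) is O(n² log n)
B = 2n log(n) is O(n log n)

Therefore, the order from fastest to slowest is: A > C > D > B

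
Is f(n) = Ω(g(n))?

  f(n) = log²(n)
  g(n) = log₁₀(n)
True

f(n) = log²(n) is O(log² n), and g(n) = log₁₀(n) is O(log n).
Since O(log² n) grows at least as fast as O(log n), f(n) = Ω(g(n)) is true.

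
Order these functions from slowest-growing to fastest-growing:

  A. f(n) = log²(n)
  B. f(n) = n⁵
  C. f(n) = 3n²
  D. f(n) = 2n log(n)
A < D < C < B

Comparing growth rates:
A = log²(n) is O(log² n)
D = 2n log(n) is O(n log n)
C = 3n² is O(n²)
B = n⁵ is O(n⁵)

Therefore, the order from slowest to fastest is: A < D < C < B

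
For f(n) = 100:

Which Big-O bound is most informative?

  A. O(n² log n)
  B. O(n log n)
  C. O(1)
C

f(n) = 100 is O(1).
All listed options are valid Big-O bounds (upper bounds),
but O(1) is the tightest (smallest valid bound).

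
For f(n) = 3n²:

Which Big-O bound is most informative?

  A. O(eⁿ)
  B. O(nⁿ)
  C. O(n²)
C

f(n) = 3n² is O(n²).
All listed options are valid Big-O bounds (upper bounds),
but O(n²) is the tightest (smallest valid bound).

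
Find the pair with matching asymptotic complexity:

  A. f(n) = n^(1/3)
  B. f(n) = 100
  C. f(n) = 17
B and C

Examining each function:
  A. n^(1/3) is O(n^(1/3))
  B. 100 is O(1)
  C. 17 is O(1)

Functions B and C both have the same complexity class.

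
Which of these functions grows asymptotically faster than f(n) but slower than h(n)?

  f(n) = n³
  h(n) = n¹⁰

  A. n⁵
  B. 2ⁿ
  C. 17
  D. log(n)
A

We need g(n) with n³ = o(g(n)) and g(n) = o(n¹⁰), i.e. O(n³) ≺ g ≺ O(n¹⁰).
Check each option:
  A. n⁵ — O(n⁵) is strictly between O(n³) and O(n¹⁰) ✓
  B. 2ⁿ — O(2ⁿ) does not grow strictly slower than h(n)
  C. 17 — O(1) does not grow strictly faster than f(n)
  D. log(n) — O(log n) does not grow strictly faster than f(n)

Only option A (n⁵) lies strictly between.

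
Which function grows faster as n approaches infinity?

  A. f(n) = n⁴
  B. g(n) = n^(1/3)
A

f(n) = n⁴ is O(n⁴), while g(n) = n^(1/3) is O(n^(1/3)).
Since O(n⁴) grows faster than O(n^(1/3)), f(n) dominates.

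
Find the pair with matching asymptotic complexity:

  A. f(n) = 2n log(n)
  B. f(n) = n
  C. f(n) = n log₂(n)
A and C

Examining each function:
  A. 2n log(n) is O(n log n)
  B. n is O(n)
  C. n log₂(n) is O(n log n)

Functions A and C both have the same complexity class.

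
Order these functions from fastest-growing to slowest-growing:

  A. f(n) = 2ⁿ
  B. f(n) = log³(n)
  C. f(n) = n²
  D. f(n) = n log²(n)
A > C > D > B

Comparing growth rates:
A = 2ⁿ is O(2ⁿ)
C = n² is O(n²)
D = n log²(n) is O(n log² n)
B = log³(n) is O(log³ n)

Therefore, the order from fastest to slowest is: A > C > D > B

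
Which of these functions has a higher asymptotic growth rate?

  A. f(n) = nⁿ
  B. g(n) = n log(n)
A

f(n) = nⁿ is O(nⁿ), while g(n) = n log(n) is O(n log n).
Since O(nⁿ) grows faster than O(n log n), f(n) dominates.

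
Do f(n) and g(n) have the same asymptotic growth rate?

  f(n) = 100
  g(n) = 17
True

f(n) = 100 and g(n) = 17 are both O(1).
Since they have the same asymptotic growth rate, f(n) = Θ(g(n)) is true.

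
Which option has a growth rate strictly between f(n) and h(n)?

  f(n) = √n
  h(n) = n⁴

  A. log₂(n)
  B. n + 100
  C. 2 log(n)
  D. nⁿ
B

We need g(n) with √n = o(g(n)) and g(n) = o(n⁴), i.e. O(√n) ≺ g ≺ O(n⁴).
Check each option:
  A. log₂(n) — O(log n) does not grow strictly faster than f(n)
  B. n + 100 — O(n) is strictly between O(√n) and O(n⁴) ✓
  C. 2 log(n) — O(log n) does not grow strictly faster than f(n)
  D. nⁿ — O(nⁿ) does not grow strictly slower than h(n)

Only option B (n + 100) lies strictly between.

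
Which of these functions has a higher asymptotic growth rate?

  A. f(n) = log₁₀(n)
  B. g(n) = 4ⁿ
B

f(n) = log₁₀(n) is O(log n), while g(n) = 4ⁿ is O(4ⁿ).
Since O(4ⁿ) grows faster than O(log n), g(n) dominates.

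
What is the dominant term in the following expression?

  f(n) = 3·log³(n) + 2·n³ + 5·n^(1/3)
2·n³

Looking at each term:
  - 3·log³(n) is O(log³ n)
  - 2·n³ is O(n³)
  - 5·n^(1/3) is O(n^(1/3))

The term 2·n³ (O(n³)) grows fastest and dominates all others.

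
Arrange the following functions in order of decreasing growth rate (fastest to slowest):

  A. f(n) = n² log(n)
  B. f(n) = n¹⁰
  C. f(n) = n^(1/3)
B > A > C

Comparing growth rates:
B = n¹⁰ is O(n¹⁰)
A = n² log(n) is O(n² log n)
C = n^(1/3) is O(n^(1/3))

Therefore, the order from fastest to slowest is: B > A > C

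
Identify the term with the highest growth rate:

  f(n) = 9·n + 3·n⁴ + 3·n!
3·n!

Looking at each term:
  - 9·n is O(n)
  - 3·n⁴ is O(n⁴)
  - 3·n! is O(n!)

The term 3·n! (O(n!)) grows fastest and dominates all others.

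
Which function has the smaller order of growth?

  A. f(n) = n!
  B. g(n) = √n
B

f(n) = n! is O(n!), while g(n) = √n is O(√n).
Since O(√n) grows slower than O(n!), g(n) is dominated.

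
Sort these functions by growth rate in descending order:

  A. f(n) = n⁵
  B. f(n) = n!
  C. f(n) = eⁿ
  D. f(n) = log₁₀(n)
B > C > A > D

Comparing growth rates:
B = n! is O(n!)
C = eⁿ is O(eⁿ)
A = n⁵ is O(n⁵)
D = log₁₀(n) is O(log n)

Therefore, the order from fastest to slowest is: B > C > A > D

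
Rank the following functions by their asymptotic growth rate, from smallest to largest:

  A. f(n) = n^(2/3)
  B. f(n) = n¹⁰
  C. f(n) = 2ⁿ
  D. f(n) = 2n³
A < D < B < C

Comparing growth rates:
A = n^(2/3) is O(n^(2/3))
D = 2n³ is O(n³)
B = n¹⁰ is O(n¹⁰)
C = 2ⁿ is O(2ⁿ)

Therefore, the order from slowest to fastest is: A < D < B < C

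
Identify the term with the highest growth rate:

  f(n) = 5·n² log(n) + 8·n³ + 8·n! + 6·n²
8·n!

Looking at each term:
  - 5·n² log(n) is O(n² log n)
  - 8·n³ is O(n³)
  - 8·n! is O(n!)
  - 6·n² is O(n²)

The term 8·n! (O(n!)) grows fastest and dominates all others.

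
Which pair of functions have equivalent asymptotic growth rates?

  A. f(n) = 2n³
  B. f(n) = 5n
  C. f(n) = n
B and C

Examining each function:
  A. 2n³ is O(n³)
  B. 5n is O(n)
  C. n is O(n)

Functions B and C both have the same complexity class.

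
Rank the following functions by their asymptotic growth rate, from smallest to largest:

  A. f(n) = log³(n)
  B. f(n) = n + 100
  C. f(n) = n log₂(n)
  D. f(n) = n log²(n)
A < B < C < D

Comparing growth rates:
A = log³(n) is O(log³ n)
B = n + 100 is O(n)
C = n log₂(n) is O(n log n)
D = n log²(n) is O(n log² n)

Therefore, the order from slowest to fastest is: A < B < C < D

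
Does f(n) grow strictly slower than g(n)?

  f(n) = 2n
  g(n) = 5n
False

f(n) = 2n is O(n), and g(n) = 5n is O(n).
Since they have the same growth rate, f(n) = o(g(n)) is false.
(f = o(g) requires f to grow strictly slower, not equal.)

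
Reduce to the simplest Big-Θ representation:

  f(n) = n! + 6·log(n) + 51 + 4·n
Θ(n!)

Order the terms by growth rate: 51 ≺ 6·log(n) ≺ 4·n ≺ n!.
The fastest-growing term n! dominates as n → ∞; dropping its constant factor gives Θ(n!).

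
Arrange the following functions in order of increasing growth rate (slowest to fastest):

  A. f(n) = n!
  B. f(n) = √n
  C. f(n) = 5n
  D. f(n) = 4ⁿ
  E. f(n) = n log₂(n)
B < C < E < D < A

Comparing growth rates:
B = √n is O(√n)
C = 5n is O(n)
E = n log₂(n) is O(n log n)
D = 4ⁿ is O(4ⁿ)
A = n! is O(n!)

Therefore, the order from slowest to fastest is: B < C < E < D < A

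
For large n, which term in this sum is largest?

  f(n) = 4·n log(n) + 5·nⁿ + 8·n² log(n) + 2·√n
5·nⁿ

Looking at each term:
  - 4·n log(n) is O(n log n)
  - 5·nⁿ is O(nⁿ)
  - 8·n² log(n) is O(n² log n)
  - 2·√n is O(√n)

The term 5·nⁿ (O(nⁿ)) grows fastest and dominates all others.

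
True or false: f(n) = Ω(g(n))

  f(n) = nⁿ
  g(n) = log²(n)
True

f(n) = nⁿ is O(nⁿ), and g(n) = log²(n) is O(log² n).
Since O(nⁿ) grows at least as fast as O(log² n), f(n) = Ω(g(n)) is true.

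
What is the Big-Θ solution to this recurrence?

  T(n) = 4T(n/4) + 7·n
Θ(n log n)

Master Theorem: a = 4, b = 4, f(n) = 7·n.
Compute the critical exponent d = log₄(4) = 1.
Compare f(n) = Θ(n) against n^d:
  k = 1 = d, so f(n) = Θ(n^d) — Case 2.
  Work is balanced across levels: T(n) = Θ(n^d log n) = Θ(n log n).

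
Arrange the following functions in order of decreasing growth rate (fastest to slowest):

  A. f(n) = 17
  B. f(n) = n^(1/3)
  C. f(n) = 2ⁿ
C > B > A

Comparing growth rates:
C = 2ⁿ is O(2ⁿ)
B = n^(1/3) is O(n^(1/3))
A = 17 is O(1)

Therefore, the order from fastest to slowest is: C > B > A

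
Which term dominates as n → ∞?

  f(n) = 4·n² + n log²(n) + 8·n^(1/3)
4·n²

Looking at each term:
  - 4·n² is O(n²)
  - n log²(n) is O(n log² n)
  - 8·n^(1/3) is O(n^(1/3))

The term 4·n² (O(n²)) grows fastest and dominates all others.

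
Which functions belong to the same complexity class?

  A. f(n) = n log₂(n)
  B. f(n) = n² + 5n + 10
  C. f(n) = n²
B and C

Examining each function:
  A. n log₂(n) is O(n log n)
  B. n² + 5n + 10 is O(n²)
  C. n² is O(n²)

Functions B and C both have the same complexity class.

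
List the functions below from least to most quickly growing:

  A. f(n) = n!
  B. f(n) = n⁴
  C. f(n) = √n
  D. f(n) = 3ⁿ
C < B < D < A

Comparing growth rates:
C = √n is O(√n)
B = n⁴ is O(n⁴)
D = 3ⁿ is O(3ⁿ)
A = n! is O(n!)

Therefore, the order from slowest to fastest is: C < B < D < A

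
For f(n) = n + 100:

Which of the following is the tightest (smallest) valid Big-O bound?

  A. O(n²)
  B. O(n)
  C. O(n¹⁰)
B

f(n) = n + 100 is O(n).
All listed options are valid Big-O bounds (upper bounds),
but O(n) is the tightest (smallest valid bound).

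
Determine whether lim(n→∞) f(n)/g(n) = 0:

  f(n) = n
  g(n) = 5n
False

f(n) = n is O(n), and g(n) = 5n is O(n).
Since they have the same growth rate, f(n) = o(g(n)) is false.
(f = o(g) requires f to grow strictly slower, not equal.)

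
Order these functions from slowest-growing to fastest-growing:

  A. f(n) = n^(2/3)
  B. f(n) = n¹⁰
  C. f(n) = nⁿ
A < B < C

Comparing growth rates:
A = n^(2/3) is O(n^(2/3))
B = n¹⁰ is O(n¹⁰)
C = nⁿ is O(nⁿ)

Therefore, the order from slowest to fastest is: A < B < C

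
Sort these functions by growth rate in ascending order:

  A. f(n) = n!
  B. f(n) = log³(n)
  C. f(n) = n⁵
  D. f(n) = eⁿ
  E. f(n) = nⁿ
B < C < D < A < E

Comparing growth rates:
B = log³(n) is O(log³ n)
C = n⁵ is O(n⁵)
D = eⁿ is O(eⁿ)
A = n! is O(n!)
E = nⁿ is O(nⁿ)

Therefore, the order from slowest to fastest is: B < C < D < A < E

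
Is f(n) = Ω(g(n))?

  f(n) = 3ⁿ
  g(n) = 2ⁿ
True

f(n) = 3ⁿ is O(3ⁿ), and g(n) = 2ⁿ is O(2ⁿ).
Since O(3ⁿ) grows at least as fast as O(2ⁿ), f(n) = Ω(g(n)) is true.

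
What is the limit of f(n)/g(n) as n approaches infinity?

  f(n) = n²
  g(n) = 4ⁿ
0

Since n² (O(n²)) grows slower than 4ⁿ (O(4ⁿ)),
the ratio f(n)/g(n) → 0 as n → ∞.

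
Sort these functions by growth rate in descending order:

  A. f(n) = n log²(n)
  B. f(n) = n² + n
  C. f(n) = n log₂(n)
B > A > C

Comparing growth rates:
B = n² + n is O(n²)
A = n log²(n) is O(n log² n)
C = n log₂(n) is O(n log n)

Therefore, the order from fastest to slowest is: B > A > C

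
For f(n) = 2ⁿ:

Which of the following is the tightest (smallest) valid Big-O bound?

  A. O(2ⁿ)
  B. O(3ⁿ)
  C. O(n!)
A

f(n) = 2ⁿ is O(2ⁿ).
All listed options are valid Big-O bounds (upper bounds),
but O(2ⁿ) is the tightest (smallest valid bound).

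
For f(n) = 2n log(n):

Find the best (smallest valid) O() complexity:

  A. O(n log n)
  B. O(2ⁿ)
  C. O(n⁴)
A

f(n) = 2n log(n) is O(n log n).
All listed options are valid Big-O bounds (upper bounds),
but O(n log n) is the tightest (smallest valid bound).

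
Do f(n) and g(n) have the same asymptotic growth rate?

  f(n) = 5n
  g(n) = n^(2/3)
False

f(n) = 5n is O(n), and g(n) = n^(2/3) is O(n^(2/3)).
Since they have different growth rates, f(n) = Θ(g(n)) is false.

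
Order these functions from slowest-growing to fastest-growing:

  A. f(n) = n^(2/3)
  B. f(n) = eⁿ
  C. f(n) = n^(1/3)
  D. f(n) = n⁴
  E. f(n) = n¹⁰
C < A < D < E < B

Comparing growth rates:
C = n^(1/3) is O(n^(1/3))
A = n^(2/3) is O(n^(2/3))
D = n⁴ is O(n⁴)
E = n¹⁰ is O(n¹⁰)
B = eⁿ is O(eⁿ)

Therefore, the order from slowest to fastest is: C < A < D < E < B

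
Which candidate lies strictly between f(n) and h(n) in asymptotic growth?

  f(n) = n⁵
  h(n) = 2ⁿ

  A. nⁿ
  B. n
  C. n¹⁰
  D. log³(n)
C

We need g(n) with n⁵ = o(g(n)) and g(n) = o(2ⁿ), i.e. O(n⁵) ≺ g ≺ O(2ⁿ).
Check each option:
  A. nⁿ — O(nⁿ) does not grow strictly slower than h(n)
  B. n — O(n) does not grow strictly faster than f(n)
  C. n¹⁰ — O(n¹⁰) is strictly between O(n⁵) and O(2ⁿ) ✓
  D. log³(n) — O(log³ n) does not grow strictly faster than f(n)

Only option C (n¹⁰) lies strictly between.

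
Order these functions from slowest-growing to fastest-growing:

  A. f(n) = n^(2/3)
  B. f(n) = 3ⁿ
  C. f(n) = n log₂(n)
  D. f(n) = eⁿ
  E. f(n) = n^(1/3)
E < A < C < D < B

Comparing growth rates:
E = n^(1/3) is O(n^(1/3))
A = n^(2/3) is O(n^(2/3))
C = n log₂(n) is O(n log n)
D = eⁿ is O(eⁿ)
B = 3ⁿ is O(3ⁿ)

Therefore, the order from slowest to fastest is: E < A < C < D < B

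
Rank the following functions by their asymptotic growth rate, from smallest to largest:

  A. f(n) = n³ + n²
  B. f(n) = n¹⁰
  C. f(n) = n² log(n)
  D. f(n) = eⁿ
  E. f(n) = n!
C < A < B < D < E

Comparing growth rates:
C = n² log(n) is O(n² log n)
A = n³ + n² is O(n³)
B = n¹⁰ is O(n¹⁰)
D = eⁿ is O(eⁿ)
E = n! is O(n!)

Therefore, the order from slowest to fastest is: C < A < B < D < E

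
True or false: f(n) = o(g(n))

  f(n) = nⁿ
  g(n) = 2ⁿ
False

f(n) = nⁿ is O(nⁿ), and g(n) = 2ⁿ is O(2ⁿ).
Since O(nⁿ) grows faster than or equal to O(2ⁿ), f(n) = o(g(n)) is false.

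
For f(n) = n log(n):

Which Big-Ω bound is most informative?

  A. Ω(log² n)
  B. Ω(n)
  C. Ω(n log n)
C

f(n) = n log(n) is Ω(n log n).
All listed options are valid Big-Ω bounds (lower bounds),
but Ω(n log n) is the tightest (largest valid bound).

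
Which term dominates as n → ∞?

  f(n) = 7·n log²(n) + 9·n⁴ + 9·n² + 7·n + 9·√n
9·n⁴

Looking at each term:
  - 7·n log²(n) is O(n log² n)
  - 9·n⁴ is O(n⁴)
  - 9·n² is O(n²)
  - 7·n is O(n)
  - 9·√n is O(√n)

The term 9·n⁴ (O(n⁴)) grows fastest and dominates all others.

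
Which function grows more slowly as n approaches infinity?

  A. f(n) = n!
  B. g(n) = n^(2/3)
B

f(n) = n! is O(n!), while g(n) = n^(2/3) is O(n^(2/3)).
Since O(n^(2/3)) grows slower than O(n!), g(n) is dominated.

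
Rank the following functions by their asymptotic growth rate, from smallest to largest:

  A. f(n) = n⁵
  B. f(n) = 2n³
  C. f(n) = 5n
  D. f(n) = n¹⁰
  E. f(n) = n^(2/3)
E < C < B < A < D

Comparing growth rates:
E = n^(2/3) is O(n^(2/3))
C = 5n is O(n)
B = 2n³ is O(n³)
A = n⁵ is O(n⁵)
D = n¹⁰ is O(n¹⁰)

Therefore, the order from slowest to fastest is: E < C < B < A < D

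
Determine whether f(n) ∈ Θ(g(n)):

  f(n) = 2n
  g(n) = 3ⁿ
False

f(n) = 2n is O(n), and g(n) = 3ⁿ is O(3ⁿ).
Since they have different growth rates, f(n) = Θ(g(n)) is false.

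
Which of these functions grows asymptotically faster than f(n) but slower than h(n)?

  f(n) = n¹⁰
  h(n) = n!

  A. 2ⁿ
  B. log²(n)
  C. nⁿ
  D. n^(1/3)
A

We need g(n) with n¹⁰ = o(g(n)) and g(n) = o(n!), i.e. O(n¹⁰) ≺ g ≺ O(n!).
Check each option:
  A. 2ⁿ — O(2ⁿ) is strictly between O(n¹⁰) and O(n!) ✓
  B. log²(n) — O(log² n) does not grow strictly faster than f(n)
  C. nⁿ — O(nⁿ) does not grow strictly slower than h(n)
  D. n^(1/3) — O(n^(1/3)) does not grow strictly faster than f(n)

Only option A (2ⁿ) lies strictly between.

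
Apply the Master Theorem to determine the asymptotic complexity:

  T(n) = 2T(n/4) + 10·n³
Θ(n³)

Master Theorem: a = 2, b = 4, f(n) = 10·n³.
Compute the critical exponent d = log₄(2) = 0.500.
Compare f(n) = Θ(n³) against n^d:
  k = 3 > d = 0.500, so f(n) = Ω(n^(d+ε)) — Case 3.
  Regularity: a·(n/b)^3/n^3 = a/b^3 = 2/64 < 1 ✓.
  The top-level work dominates: T(n) = Θ(f(n)) = Θ(n³).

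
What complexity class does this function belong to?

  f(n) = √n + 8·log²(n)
O(√n)

The dominant term in √n + 8·log²(n) is √n, which is Θ(√n).
Lower-order terms (8·log²(n)) are asymptotically negligible.
Constants are absorbed, so the tightest bound is O(√n).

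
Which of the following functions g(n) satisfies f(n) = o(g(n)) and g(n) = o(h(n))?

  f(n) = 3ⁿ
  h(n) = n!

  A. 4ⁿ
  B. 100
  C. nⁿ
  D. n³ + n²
A

We need g(n) with 3ⁿ = o(g(n)) and g(n) = o(n!), i.e. O(3ⁿ) ≺ g ≺ O(n!).
Check each option:
  A. 4ⁿ — O(4ⁿ) is strictly between O(3ⁿ) and O(n!) ✓
  B. 100 — O(1) does not grow strictly faster than f(n)
  C. nⁿ — O(nⁿ) does not grow strictly slower than h(n)
  D. n³ + n² — O(n³) does not grow strictly faster than f(n)

Only option A (4ⁿ) lies strictly between.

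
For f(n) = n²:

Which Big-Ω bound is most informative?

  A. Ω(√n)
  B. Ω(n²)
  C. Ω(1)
B

f(n) = n² is Ω(n²).
All listed options are valid Big-Ω bounds (lower bounds),
but Ω(n²) is the tightest (largest valid bound).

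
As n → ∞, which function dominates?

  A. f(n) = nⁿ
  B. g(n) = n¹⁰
A

f(n) = nⁿ is O(nⁿ), while g(n) = n¹⁰ is O(n¹⁰).
Since O(nⁿ) grows faster than O(n¹⁰), f(n) dominates.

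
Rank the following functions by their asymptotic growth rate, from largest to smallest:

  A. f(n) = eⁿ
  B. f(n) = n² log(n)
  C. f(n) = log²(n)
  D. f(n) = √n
A > B > D > C

Comparing growth rates:
A = eⁿ is O(eⁿ)
B = n² log(n) is O(n² log n)
D = √n is O(√n)
C = log²(n) is O(log² n)

Therefore, the order from fastest to slowest is: A > B > D > C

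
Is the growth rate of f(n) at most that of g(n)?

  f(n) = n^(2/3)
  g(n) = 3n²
True

f(n) = n^(2/3) is O(n^(2/3)), and g(n) = 3n² is O(n²).
Since O(n^(2/3)) ⊆ O(n²) (f grows no faster than g), f(n) = O(g(n)) is true.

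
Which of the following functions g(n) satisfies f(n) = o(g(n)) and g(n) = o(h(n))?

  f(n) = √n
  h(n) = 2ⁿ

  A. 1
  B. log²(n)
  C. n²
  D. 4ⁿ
C

We need g(n) with √n = o(g(n)) and g(n) = o(2ⁿ), i.e. O(√n) ≺ g ≺ O(2ⁿ).
Check each option:
  A. 1 — O(1) does not grow strictly faster than f(n)
  B. log²(n) — O(log² n) does not grow strictly faster than f(n)
  C. n² — O(n²) is strictly between O(√n) and O(2ⁿ) ✓
  D. 4ⁿ — O(4ⁿ) does not grow strictly slower than h(n)

Only option C (n²) lies strictly between.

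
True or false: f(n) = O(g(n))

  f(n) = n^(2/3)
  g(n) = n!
True

f(n) = n^(2/3) is O(n^(2/3)), and g(n) = n! is O(n!).
Since O(n^(2/3)) ⊆ O(n!) (f grows no faster than g), f(n) = O(g(n)) is true.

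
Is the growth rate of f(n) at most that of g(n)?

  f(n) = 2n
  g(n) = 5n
True

f(n) = 2n and g(n) = 5n are both O(n).
Big-O permits equal growth rates (f ≤ c·g for some c), so f(n) = O(g(n)) is true.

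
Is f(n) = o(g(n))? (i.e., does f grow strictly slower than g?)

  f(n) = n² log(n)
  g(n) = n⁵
True

f(n) = n² log(n) is O(n² log n), and g(n) = n⁵ is O(n⁵).
Since O(n² log n) grows strictly slower than O(n⁵), f(n) = o(g(n)) is true.
This means lim(n→∞) f(n)/g(n) = 0.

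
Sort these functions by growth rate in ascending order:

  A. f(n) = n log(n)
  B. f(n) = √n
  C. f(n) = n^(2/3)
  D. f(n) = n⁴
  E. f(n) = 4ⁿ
B < C < A < D < E

Comparing growth rates:
B = √n is O(√n)
C = n^(2/3) is O(n^(2/3))
A = n log(n) is O(n log n)
D = n⁴ is O(n⁴)
E = 4ⁿ is O(4ⁿ)

Therefore, the order from slowest to fastest is: B < C < A < D < E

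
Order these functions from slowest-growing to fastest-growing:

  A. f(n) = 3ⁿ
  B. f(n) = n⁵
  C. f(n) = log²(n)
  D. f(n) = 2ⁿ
C < B < D < A

Comparing growth rates:
C = log²(n) is O(log² n)
B = n⁵ is O(n⁵)
D = 2ⁿ is O(2ⁿ)
A = 3ⁿ is O(3ⁿ)

Therefore, the order from slowest to fastest is: C < B < D < A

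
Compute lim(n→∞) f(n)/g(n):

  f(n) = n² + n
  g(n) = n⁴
0

Since n² + n (O(n²)) grows slower than n⁴ (O(n⁴)),
the ratio f(n)/g(n) → 0 as n → ∞.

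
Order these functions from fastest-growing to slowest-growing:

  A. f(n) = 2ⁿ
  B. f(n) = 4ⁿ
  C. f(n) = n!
C > B > A

Comparing growth rates:
C = n! is O(n!)
B = 4ⁿ is O(4ⁿ)
A = 2ⁿ is O(2ⁿ)

Therefore, the order from fastest to slowest is: C > B > A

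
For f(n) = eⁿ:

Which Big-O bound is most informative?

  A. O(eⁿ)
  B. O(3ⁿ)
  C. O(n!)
A

f(n) = eⁿ is O(eⁿ).
All listed options are valid Big-O bounds (upper bounds),
but O(eⁿ) is the tightest (smallest valid bound).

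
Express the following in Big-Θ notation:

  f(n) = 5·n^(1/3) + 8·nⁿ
Θ(nⁿ)

Order the terms by growth rate: 5·n^(1/3) ≺ 8·nⁿ.
The fastest-growing term 8·nⁿ dominates as n → ∞; dropping its constant factor gives Θ(nⁿ).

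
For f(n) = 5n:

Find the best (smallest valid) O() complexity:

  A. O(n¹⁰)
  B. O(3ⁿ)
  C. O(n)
C

f(n) = 5n is O(n).
All listed options are valid Big-O bounds (upper bounds),
but O(n) is the tightest (smallest valid bound).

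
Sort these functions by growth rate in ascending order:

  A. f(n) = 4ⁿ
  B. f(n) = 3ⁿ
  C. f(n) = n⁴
C < B < A

Comparing growth rates:
C = n⁴ is O(n⁴)
B = 3ⁿ is O(3ⁿ)
A = 4ⁿ is O(4ⁿ)

Therefore, the order from slowest to fastest is: C < B < A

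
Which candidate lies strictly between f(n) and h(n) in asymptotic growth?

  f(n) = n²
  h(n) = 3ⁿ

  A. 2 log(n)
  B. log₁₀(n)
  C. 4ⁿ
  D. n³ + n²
D

We need g(n) with n² = o(g(n)) and g(n) = o(3ⁿ), i.e. O(n²) ≺ g ≺ O(3ⁿ).
Check each option:
  A. 2 log(n) — O(log n) does not grow strictly faster than f(n)
  B. log₁₀(n) — O(log n) does not grow strictly faster than f(n)
  C. 4ⁿ — O(4ⁿ) does not grow strictly slower than h(n)
  D. n³ + n² — O(n³) is strictly between O(n²) and O(3ⁿ) ✓

Only option D (n³ + n²) lies strictly between.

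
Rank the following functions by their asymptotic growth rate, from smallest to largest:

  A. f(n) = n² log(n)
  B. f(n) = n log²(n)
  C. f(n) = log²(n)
C < B < A

Comparing growth rates:
C = log²(n) is O(log² n)
B = n log²(n) is O(n log² n)
A = n² log(n) is O(n² log n)

Therefore, the order from slowest to fastest is: C < B < A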